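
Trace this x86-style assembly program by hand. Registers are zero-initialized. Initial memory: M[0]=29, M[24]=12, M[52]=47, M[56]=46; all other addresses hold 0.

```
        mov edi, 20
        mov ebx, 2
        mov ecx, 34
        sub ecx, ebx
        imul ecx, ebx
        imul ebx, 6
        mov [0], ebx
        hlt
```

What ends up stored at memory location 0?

after mov edi, 20: edi=20
after mov ebx, 2: ebx=2
after mov ecx, 34: ecx=34
after sub ecx, ebx: ecx=34-2=32
after imul ecx, ebx: ecx=32*2=64
after imul ebx, 6: ebx=2*6=12
mov [0], ebx → M[0]=12
halt.

12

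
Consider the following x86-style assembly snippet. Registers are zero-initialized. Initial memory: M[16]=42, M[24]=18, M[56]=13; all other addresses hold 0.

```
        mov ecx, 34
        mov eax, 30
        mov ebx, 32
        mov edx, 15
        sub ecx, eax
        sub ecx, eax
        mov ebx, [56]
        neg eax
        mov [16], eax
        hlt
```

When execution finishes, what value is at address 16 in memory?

-30

mov ecx, 34 → ecx=34
mov eax, 30 → eax=30
mov ebx, 32 → ebx=32
mov edx, 15 → edx=15
sub ecx, eax → ecx=34-30=4
sub ecx, eax → ecx=4-30=-26
mov ebx, [56] → ebx=M[56]=13
neg eax → eax=-(30)=-30
mov [16], eax → M[16]=-30
halt.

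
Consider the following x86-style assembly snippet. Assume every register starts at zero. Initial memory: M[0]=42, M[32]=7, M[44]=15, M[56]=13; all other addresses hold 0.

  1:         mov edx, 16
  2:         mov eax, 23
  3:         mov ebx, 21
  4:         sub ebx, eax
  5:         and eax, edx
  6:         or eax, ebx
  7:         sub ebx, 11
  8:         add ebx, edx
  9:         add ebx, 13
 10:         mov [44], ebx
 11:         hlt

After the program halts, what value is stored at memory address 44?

mov edx, 16 → edx=16
mov eax, 23 → eax=23
mov ebx, 21 → ebx=21
sub ebx, eax → ebx=21-23=-2
and eax, edx → eax=23&16=16
or eax, ebx → eax=16|(-2)=-2
sub ebx, 11 → ebx=(-2)-11=-13
add ebx, edx → ebx=(-13)+16=3
add ebx, 13 → ebx=3+13=16
mov [44], ebx → M[44]=16
halt.

16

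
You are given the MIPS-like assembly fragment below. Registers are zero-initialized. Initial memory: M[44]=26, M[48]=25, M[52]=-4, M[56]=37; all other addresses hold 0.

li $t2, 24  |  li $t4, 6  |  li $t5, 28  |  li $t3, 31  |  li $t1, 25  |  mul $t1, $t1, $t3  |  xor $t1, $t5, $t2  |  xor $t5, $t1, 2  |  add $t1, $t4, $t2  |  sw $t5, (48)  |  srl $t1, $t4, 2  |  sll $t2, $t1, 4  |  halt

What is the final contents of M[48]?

6

$t2=24
$t4=6
$t5=28
$t3=31
$t1=25
$t1=25*31=775
$t1=28^24=4
$t5=4^2=6
$t1=6+24=30
sw $t5, (48) → M[48]=6
$t1=6>>2=1
$t2=1<<4=16
halt.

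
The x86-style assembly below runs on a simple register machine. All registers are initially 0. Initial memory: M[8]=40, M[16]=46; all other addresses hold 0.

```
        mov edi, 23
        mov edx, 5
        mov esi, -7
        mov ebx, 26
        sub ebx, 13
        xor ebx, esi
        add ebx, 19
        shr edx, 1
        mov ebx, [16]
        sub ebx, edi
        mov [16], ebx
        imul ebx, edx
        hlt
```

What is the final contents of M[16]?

mov edi, 23 → edi=23
mov edx, 5 → edx=5
mov esi, -7 → esi=-7
mov ebx, 26 → ebx=26
sub ebx, 13 → ebx=26-13=13
xor ebx, esi → ebx=13^(-7)=-12
add ebx, 19 → ebx=(-12)+19=7
shr edx, 1 → edx=5>>1=2
mov ebx, [16] → ebx=M[16]=46
sub ebx, edi → ebx=46-23=23
mov [16], ebx → M[16]=23
imul ebx, edx → ebx=23*2=46
halt.

23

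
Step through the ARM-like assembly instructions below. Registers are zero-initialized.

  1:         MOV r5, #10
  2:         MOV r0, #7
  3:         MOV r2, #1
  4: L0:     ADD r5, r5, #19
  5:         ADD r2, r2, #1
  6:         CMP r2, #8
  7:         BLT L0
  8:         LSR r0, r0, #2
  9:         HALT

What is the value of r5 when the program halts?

after MOV r5, #10: r5=10
after MOV r0, #7: r0=7
after MOV r2, #1: r2=1
after ADD r5, r5, #19: r5=10+19=29
after ADD r2, r2, #1: r2=1+1=2
CMP r2, #8  (cmp 2,8)
BLT L0: taken
after ADD r5, r5, #19: r5=29+19=48
after ADD r2, r2, #1: r2=2+1=3
CMP r2, #8  (cmp 3,8)
BLT L0: taken
after ADD r5, r5, #19: r5=48+19=67
after ADD r2, r2, #1: r2=3+1=4
CMP r2, #8  (cmp 4,8)
BLT L0: taken
after ADD r5, r5, #19: r5=67+19=86
after ADD r2, r2, #1: r2=4+1=5
CMP r2, #8  (cmp 5,8)
BLT L0: taken
after ADD r5, r5, #19: r5=86+19=105
after ADD r2, r2, #1: r2=5+1=6
CMP r2, #8  (cmp 6,8)
BLT L0: taken
after ADD r5, r5, #19: r5=105+19=124
after ADD r2, r2, #1: r2=6+1=7
CMP r2, #8  (cmp 7,8)
BLT L0: taken
after ADD r5, r5, #19: r5=124+19=143
after ADD r2, r2, #1: r2=7+1=8
CMP r2, #8  (cmp 8,8)
BLT L0: not taken
after LSR r0, r0, #2: r0=7>>2=1
halt.

143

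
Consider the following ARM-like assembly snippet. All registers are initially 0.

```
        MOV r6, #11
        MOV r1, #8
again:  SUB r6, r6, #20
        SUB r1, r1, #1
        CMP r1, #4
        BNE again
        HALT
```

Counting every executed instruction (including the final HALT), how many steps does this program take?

19

MOV r6, #11 → r6=11
MOV r1, #8 → r1=8
SUB r6, r6, #20 → r6=11-20=-9
SUB r1, r1, #1 → r1=8-1=7
CMP r1, #4  (cmp 7,4)
BNE again: taken
SUB r6, r6, #20 → r6=(-9)-20=-29
SUB r1, r1, #1 → r1=7-1=6
CMP r1, #4  (cmp 6,4)
BNE again: taken
SUB r6, r6, #20 → r6=(-29)-20=-49
SUB r1, r1, #1 → r1=6-1=5
CMP r1, #4  (cmp 5,4)
BNE again: taken
SUB r6, r6, #20 → r6=(-49)-20=-69
SUB r1, r1, #1 → r1=5-1=4
CMP r1, #4  (cmp 4,4)
BNE again: not taken
halt.
Total executed instructions: 19.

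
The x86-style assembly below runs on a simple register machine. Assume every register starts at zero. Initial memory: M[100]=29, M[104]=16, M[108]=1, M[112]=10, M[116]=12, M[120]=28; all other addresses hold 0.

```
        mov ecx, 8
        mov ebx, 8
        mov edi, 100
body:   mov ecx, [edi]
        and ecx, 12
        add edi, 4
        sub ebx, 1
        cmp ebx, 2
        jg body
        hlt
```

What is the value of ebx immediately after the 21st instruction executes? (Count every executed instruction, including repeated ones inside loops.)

ecx=8
ebx=8
edi=100
ecx=M[100]=29
ecx=29&12=12
edi=100+4=104
ebx=8-1=7
cmp ebx, 2  (cmp 7,2)
jg body: taken
ecx=M[104]=16
ecx=16&12=0
edi=104+4=108
ebx=7-1=6
cmp ebx, 2  (cmp 6,2)
jg body: taken
ecx=M[108]=1
ecx=1&12=0
edi=108+4=112
ebx=6-1=5
cmp ebx, 2  (cmp 5,2)
jg body: taken
After step 21: ebx = 5.

5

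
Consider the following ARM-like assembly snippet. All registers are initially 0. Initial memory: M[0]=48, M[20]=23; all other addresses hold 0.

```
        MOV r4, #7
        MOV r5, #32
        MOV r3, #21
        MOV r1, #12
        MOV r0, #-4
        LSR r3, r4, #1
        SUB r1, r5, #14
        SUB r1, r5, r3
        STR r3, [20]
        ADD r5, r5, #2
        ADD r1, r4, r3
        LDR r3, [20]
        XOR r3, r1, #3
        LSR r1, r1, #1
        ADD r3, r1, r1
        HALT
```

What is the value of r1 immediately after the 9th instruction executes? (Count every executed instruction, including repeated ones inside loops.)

after MOV r4, #7: r4=7
after MOV r5, #32: r5=32
after MOV r3, #21: r3=21
after MOV r1, #12: r1=12
after MOV r0, #-4: r0=-4
after LSR r3, r4, #1: r3=7>>1=3
after SUB r1, r5, #14: r1=32-14=18
after SUB r1, r5, r3: r1=32-3=29
STR r3, [20] → M[20]=3
After step 9: r1 = 29.

29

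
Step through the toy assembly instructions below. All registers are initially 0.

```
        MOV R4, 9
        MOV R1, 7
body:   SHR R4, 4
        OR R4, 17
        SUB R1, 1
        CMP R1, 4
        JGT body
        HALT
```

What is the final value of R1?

R4=9
R1=7
R4=9>>4=0
R4=0|17=17
R1=7-1=6
CMP R1, 4  (cmp 6,4)
JGT body: taken
R4=17>>4=1
R4=1|17=17
R1=6-1=5
CMP R1, 4  (cmp 5,4)
JGT body: taken
R4=17>>4=1
R4=1|17=17
R1=5-1=4
CMP R1, 4  (cmp 4,4)
JGT body: not taken
halt.

4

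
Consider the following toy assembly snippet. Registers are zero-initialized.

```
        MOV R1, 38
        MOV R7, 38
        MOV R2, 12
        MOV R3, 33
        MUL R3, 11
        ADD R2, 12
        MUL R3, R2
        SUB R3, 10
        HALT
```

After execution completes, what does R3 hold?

8702

after MOV R1, 38: R1=38
after MOV R7, 38: R7=38
after MOV R2, 12: R2=12
after MOV R3, 33: R3=33
after MUL R3, 11: R3=33*11=363
after ADD R2, 12: R2=12+12=24
after MUL R3, R2: R3=363*24=8712
after SUB R3, 10: R3=8712-10=8702
halt.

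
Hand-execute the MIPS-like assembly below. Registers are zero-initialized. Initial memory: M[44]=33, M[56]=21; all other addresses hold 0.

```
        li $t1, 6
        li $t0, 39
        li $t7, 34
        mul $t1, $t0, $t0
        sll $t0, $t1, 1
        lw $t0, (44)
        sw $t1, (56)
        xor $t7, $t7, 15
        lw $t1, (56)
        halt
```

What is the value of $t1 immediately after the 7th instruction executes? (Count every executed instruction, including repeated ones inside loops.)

1521

li $t1, 6 → $t1=6
li $t0, 39 → $t0=39
li $t7, 34 → $t7=34
mul $t1, $t0, $t0 → $t1=39*39=1521
sll $t0, $t1, 1 → $t0=1521<<1=3042
lw $t0, (44) → $t0=M[44]=33
sw $t1, (56) → M[56]=1521
After step 7: $t1 = 1521.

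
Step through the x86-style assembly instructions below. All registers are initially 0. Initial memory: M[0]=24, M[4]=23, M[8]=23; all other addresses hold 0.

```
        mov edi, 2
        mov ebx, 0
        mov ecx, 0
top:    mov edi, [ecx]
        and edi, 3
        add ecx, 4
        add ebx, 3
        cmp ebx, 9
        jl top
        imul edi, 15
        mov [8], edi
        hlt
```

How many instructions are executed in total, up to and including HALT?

24

mov edi, 2 → edi=2
mov ebx, 0 → ebx=0
mov ecx, 0 → ecx=0
mov edi, [ecx] → edi=M[0]=24
and edi, 3 → edi=24&3=0
add ecx, 4 → ecx=0+4=4
add ebx, 3 → ebx=0+3=3
cmp ebx, 9  (cmp 3,9)
jl top: taken
mov edi, [ecx] → edi=M[4]=23
and edi, 3 → edi=23&3=3
add ecx, 4 → ecx=4+4=8
add ebx, 3 → ebx=3+3=6
cmp ebx, 9  (cmp 6,9)
jl top: taken
mov edi, [ecx] → edi=M[8]=23
and edi, 3 → edi=23&3=3
add ecx, 4 → ecx=8+4=12
add ebx, 3 → ebx=6+3=9
cmp ebx, 9  (cmp 9,9)
jl top: not taken
imul edi, 15 → edi=3*15=45
mov [8], edi → M[8]=45
halt.
Total executed instructions: 24.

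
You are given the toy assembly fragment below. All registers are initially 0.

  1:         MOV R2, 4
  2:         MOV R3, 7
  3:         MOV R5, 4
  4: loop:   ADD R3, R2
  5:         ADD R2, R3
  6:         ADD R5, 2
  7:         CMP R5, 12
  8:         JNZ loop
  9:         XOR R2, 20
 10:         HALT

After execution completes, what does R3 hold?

MOV R2, 4 → R2=4
MOV R3, 7 → R3=7
MOV R5, 4 → R5=4
ADD R3, R2 → R3=7+4=11
ADD R2, R3 → R2=4+11=15
ADD R5, 2 → R5=4+2=6
CMP R5, 12  (cmp 6,12)
JNZ loop: taken
ADD R3, R2 → R3=11+15=26
ADD R2, R3 → R2=15+26=41
ADD R5, 2 → R5=6+2=8
CMP R5, 12  (cmp 8,12)
JNZ loop: taken
ADD R3, R2 → R3=26+41=67
ADD R2, R3 → R2=41+67=108
ADD R5, 2 → R5=8+2=10
CMP R5, 12  (cmp 10,12)
JNZ loop: taken
ADD R3, R2 → R3=67+108=175
ADD R2, R3 → R2=108+175=283
ADD R5, 2 → R5=10+2=12
CMP R5, 12  (cmp 12,12)
JNZ loop: not taken
XOR R2, 20 → R2=283^20=271
halt.

175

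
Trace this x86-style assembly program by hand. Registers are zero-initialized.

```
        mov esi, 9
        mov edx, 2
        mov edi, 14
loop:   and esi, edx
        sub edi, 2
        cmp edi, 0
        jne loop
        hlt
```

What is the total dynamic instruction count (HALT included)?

32

mov esi, 9 → esi=9
mov edx, 2 → edx=2
mov edi, 14 → edi=14
and esi, edx → esi=9&2=0
sub edi, 2 → edi=14-2=12
cmp edi, 0  (cmp 12,0)
jne loop: taken
and esi, edx → esi=0&2=0
sub edi, 2 → edi=12-2=10
cmp edi, 0  (cmp 10,0)
jne loop: taken
and esi, edx → esi=0&2=0
sub edi, 2 → edi=10-2=8
cmp edi, 0  (cmp 8,0)
jne loop: taken
and esi, edx → esi=0&2=0
sub edi, 2 → edi=8-2=6
cmp edi, 0  (cmp 6,0)
jne loop: taken
and esi, edx → esi=0&2=0
sub edi, 2 → edi=6-2=4
cmp edi, 0  (cmp 4,0)
jne loop: taken
and esi, edx → esi=0&2=0
sub edi, 2 → edi=4-2=2
cmp edi, 0  (cmp 2,0)
jne loop: taken
and esi, edx → esi=0&2=0
sub edi, 2 → edi=2-2=0
cmp edi, 0  (cmp 0,0)
jne loop: not taken
halt.
Total executed instructions: 32.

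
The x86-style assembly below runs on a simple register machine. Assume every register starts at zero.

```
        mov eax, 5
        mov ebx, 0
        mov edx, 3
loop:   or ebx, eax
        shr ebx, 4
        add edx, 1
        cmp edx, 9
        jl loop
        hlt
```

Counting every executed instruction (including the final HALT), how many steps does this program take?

34

after mov eax, 5: eax=5
after mov ebx, 0: ebx=0
after mov edx, 3: edx=3
after or ebx, eax: ebx=0|5=5
after shr ebx, 4: ebx=5>>4=0
after add edx, 1: edx=3+1=4
cmp edx, 9  (cmp 4,9)
jl loop: taken
after or ebx, eax: ebx=0|5=5
after shr ebx, 4: ebx=5>>4=0
after add edx, 1: edx=4+1=5
cmp edx, 9  (cmp 5,9)
jl loop: taken
after or ebx, eax: ebx=0|5=5
after shr ebx, 4: ebx=5>>4=0
after add edx, 1: edx=5+1=6
cmp edx, 9  (cmp 6,9)
jl loop: taken
after or ebx, eax: ebx=0|5=5
after shr ebx, 4: ebx=5>>4=0
after add edx, 1: edx=6+1=7
cmp edx, 9  (cmp 7,9)
jl loop: taken
after or ebx, eax: ebx=0|5=5
after shr ebx, 4: ebx=5>>4=0
after add edx, 1: edx=7+1=8
cmp edx, 9  (cmp 8,9)
jl loop: taken
after or ebx, eax: ebx=0|5=5
after shr ebx, 4: ebx=5>>4=0
after add edx, 1: edx=8+1=9
cmp edx, 9  (cmp 9,9)
jl loop: not taken
halt.
Total executed instructions: 34.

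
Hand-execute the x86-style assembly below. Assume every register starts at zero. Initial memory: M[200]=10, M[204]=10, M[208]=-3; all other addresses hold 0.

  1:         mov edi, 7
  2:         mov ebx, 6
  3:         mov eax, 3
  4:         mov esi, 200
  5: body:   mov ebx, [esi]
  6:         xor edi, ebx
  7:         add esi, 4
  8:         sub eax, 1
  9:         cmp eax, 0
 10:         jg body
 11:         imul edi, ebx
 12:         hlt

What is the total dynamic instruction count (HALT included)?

24

edi=7
ebx=6
eax=3
esi=200
ebx=M[200]=10
edi=7^10=13
esi=200+4=204
eax=3-1=2
cmp eax, 0  (cmp 2,0)
jg body: taken
ebx=M[204]=10
edi=13^10=7
esi=204+4=208
eax=2-1=1
cmp eax, 0  (cmp 1,0)
jg body: taken
ebx=M[208]=-3
edi=7^(-3)=-6
esi=208+4=212
eax=1-1=0
cmp eax, 0  (cmp 0,0)
jg body: not taken
edi=(-6)*(-3)=18
halt.
Total executed instructions: 24.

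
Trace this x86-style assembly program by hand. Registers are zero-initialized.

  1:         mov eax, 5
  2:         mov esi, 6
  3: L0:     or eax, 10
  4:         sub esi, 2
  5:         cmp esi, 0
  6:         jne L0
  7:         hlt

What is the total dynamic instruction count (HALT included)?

eax=5
esi=6
eax=5|10=15
esi=6-2=4
cmp esi, 0  (cmp 4,0)
jne L0: taken
eax=15|10=15
esi=4-2=2
cmp esi, 0  (cmp 2,0)
jne L0: taken
eax=15|10=15
esi=2-2=0
cmp esi, 0  (cmp 0,0)
jne L0: not taken
halt.
Total executed instructions: 15.

15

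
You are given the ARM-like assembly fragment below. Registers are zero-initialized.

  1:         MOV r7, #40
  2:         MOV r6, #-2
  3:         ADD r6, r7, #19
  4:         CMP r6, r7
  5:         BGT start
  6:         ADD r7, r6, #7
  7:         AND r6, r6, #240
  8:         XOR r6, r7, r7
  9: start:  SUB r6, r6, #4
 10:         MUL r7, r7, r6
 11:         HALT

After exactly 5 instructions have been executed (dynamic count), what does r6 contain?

after MOV r7, #40: r7=40
after MOV r6, #-2: r6=-2
after ADD r6, r7, #19: r6=40+19=59
CMP r6, r7  (cmp 59,40)
BGT start: taken
After step 5: r6 = 59.

59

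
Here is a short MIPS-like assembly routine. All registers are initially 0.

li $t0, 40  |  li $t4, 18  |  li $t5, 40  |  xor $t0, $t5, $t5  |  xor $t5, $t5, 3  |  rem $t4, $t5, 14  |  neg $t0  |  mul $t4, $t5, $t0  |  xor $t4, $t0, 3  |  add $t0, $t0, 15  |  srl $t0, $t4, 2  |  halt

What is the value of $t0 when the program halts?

0

$t0=40
$t4=18
$t5=40
$t0=40^40=0
$t5=40^3=43
$t4=43%14=1
$t0=-(0)=0
$t4=43*0=0
$t4=0^3=3
$t0=0+15=15
$t0=3>>2=0
halt.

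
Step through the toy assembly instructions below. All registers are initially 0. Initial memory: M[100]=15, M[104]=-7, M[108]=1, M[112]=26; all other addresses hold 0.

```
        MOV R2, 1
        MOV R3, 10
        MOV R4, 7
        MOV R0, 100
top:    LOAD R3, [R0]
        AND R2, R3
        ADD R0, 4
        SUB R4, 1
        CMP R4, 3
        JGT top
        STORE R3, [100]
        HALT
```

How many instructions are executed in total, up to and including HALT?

R2=1
R3=10
R4=7
R0=100
R3=M[100]=15
R2=1&15=1
R0=100+4=104
R4=7-1=6
CMP R4, 3  (cmp 6,3)
JGT top: taken
R3=M[104]=-7
R2=1&(-7)=1
R0=104+4=108
R4=6-1=5
CMP R4, 3  (cmp 5,3)
JGT top: taken
R3=M[108]=1
R2=1&1=1
R0=108+4=112
R4=5-1=4
CMP R4, 3  (cmp 4,3)
JGT top: taken
R3=M[112]=26
R2=1&26=0
R0=112+4=116
R4=4-1=3
CMP R4, 3  (cmp 3,3)
JGT top: not taken
STORE R3, [100] → M[100]=26
halt.
Total executed instructions: 30.

30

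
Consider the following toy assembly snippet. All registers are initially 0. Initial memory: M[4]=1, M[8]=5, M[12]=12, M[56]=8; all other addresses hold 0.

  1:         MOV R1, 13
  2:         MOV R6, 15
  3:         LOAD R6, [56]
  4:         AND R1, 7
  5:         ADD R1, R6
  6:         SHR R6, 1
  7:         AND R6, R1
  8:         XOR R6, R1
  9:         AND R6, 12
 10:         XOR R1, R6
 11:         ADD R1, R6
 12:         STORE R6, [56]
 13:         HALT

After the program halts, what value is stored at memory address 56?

8

MOV R1, 13 → R1=13
MOV R6, 15 → R6=15
LOAD R6, [56] → R6=M[56]=8
AND R1, 7 → R1=13&7=5
ADD R1, R6 → R1=5+8=13
SHR R6, 1 → R6=8>>1=4
AND R6, R1 → R6=4&13=4
XOR R6, R1 → R6=4^13=9
AND R6, 12 → R6=9&12=8
XOR R1, R6 → R1=13^8=5
ADD R1, R6 → R1=5+8=13
STORE R6, [56] → M[56]=8
halt.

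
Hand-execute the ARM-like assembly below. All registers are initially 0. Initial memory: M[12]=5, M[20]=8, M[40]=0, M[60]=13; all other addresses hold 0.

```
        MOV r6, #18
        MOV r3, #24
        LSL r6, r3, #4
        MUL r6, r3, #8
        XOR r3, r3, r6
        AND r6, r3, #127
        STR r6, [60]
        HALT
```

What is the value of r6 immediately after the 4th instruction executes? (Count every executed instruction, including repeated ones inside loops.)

192

r6=18
r3=24
r6=24<<4=384
r6=24*8=192
After step 4: r6 = 192.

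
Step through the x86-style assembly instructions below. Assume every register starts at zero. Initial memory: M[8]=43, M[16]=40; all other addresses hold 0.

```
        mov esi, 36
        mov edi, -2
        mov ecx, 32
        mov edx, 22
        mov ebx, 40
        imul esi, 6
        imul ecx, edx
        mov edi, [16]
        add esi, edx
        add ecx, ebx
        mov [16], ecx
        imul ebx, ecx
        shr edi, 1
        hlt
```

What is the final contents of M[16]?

mov esi, 36 → esi=36
mov edi, -2 → edi=-2
mov ecx, 32 → ecx=32
mov edx, 22 → edx=22
mov ebx, 40 → ebx=40
imul esi, 6 → esi=36*6=216
imul ecx, edx → ecx=32*22=704
mov edi, [16] → edi=M[16]=40
add esi, edx → esi=216+22=238
add ecx, ebx → ecx=704+40=744
mov [16], ecx → M[16]=744
imul ebx, ecx → ebx=40*744=29760
shr edi, 1 → edi=40>>1=20
halt.

744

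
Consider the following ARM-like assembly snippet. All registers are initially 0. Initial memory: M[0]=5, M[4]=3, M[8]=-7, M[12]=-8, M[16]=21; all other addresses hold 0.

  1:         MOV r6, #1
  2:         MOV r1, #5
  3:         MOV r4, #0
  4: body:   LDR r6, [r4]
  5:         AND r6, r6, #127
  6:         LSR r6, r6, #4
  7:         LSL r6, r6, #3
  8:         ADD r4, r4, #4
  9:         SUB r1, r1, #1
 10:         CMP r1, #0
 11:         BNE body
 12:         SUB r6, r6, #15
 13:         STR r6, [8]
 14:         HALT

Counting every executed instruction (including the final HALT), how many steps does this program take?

MOV r6, #1 → r6=1
MOV r1, #5 → r1=5
MOV r4, #0 → r4=0
LDR r6, [r4] → r6=M[0]=5
AND r6, r6, #127 → r6=5&127=5
LSR r6, r6, #4 → r6=5>>4=0
LSL r6, r6, #3 → r6=0<<3=0
ADD r4, r4, #4 → r4=0+4=4
SUB r1, r1, #1 → r1=5-1=4
CMP r1, #0  (cmp 4,0)
BNE body: taken
LDR r6, [r4] → r6=M[4]=3
AND r6, r6, #127 → r6=3&127=3
LSR r6, r6, #4 → r6=3>>4=0
LSL r6, r6, #3 → r6=0<<3=0
ADD r4, r4, #4 → r4=4+4=8
SUB r1, r1, #1 → r1=4-1=3
CMP r1, #0  (cmp 3,0)
BNE body: taken
LDR r6, [r4] → r6=M[8]=-7
AND r6, r6, #127 → r6=(-7)&127=121
LSR r6, r6, #4 → r6=121>>4=7
LSL r6, r6, #3 → r6=7<<3=56
ADD r4, r4, #4 → r4=8+4=12
SUB r1, r1, #1 → r1=3-1=2
CMP r1, #0  (cmp 2,0)
BNE body: taken
LDR r6, [r4] → r6=M[12]=-8
AND r6, r6, #127 → r6=(-8)&127=120
LSR r6, r6, #4 → r6=120>>4=7
LSL r6, r6, #3 → r6=7<<3=56
ADD r4, r4, #4 → r4=12+4=16
SUB r1, r1, #1 → r1=2-1=1
CMP r1, #0  (cmp 1,0)
BNE body: taken
LDR r6, [r4] → r6=M[16]=21
AND r6, r6, #127 → r6=21&127=21
LSR r6, r6, #4 → r6=21>>4=1
LSL r6, r6, #3 → r6=1<<3=8
ADD r4, r4, #4 → r4=16+4=20
SUB r1, r1, #1 → r1=1-1=0
CMP r1, #0  (cmp 0,0)
BNE body: not taken
SUB r6, r6, #15 → r6=8-15=-7
STR r6, [8] → M[8]=-7
halt.
Total executed instructions: 46.

46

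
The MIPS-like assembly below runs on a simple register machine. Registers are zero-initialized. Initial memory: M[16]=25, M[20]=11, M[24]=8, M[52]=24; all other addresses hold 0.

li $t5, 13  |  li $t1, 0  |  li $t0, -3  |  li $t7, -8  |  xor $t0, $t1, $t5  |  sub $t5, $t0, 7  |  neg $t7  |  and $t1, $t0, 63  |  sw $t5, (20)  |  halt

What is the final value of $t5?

6

li $t5, 13 → $t5=13
li $t1, 0 → $t1=0
li $t0, -3 → $t0=-3
li $t7, -8 → $t7=-8
xor $t0, $t1, $t5 → $t0=0^13=13
sub $t5, $t0, 7 → $t5=13-7=6
neg $t7 → $t7=-(-8)=8
and $t1, $t0, 63 → $t1=13&63=13
sw $t5, (20) → M[20]=6
halt.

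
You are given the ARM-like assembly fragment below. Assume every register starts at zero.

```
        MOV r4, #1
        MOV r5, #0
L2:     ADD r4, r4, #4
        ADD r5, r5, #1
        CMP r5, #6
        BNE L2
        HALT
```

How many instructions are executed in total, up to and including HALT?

27

after MOV r4, #1: r4=1
after MOV r5, #0: r5=0
after ADD r4, r4, #4: r4=1+4=5
after ADD r5, r5, #1: r5=0+1=1
CMP r5, #6  (cmp 1,6)
BNE L2: taken
after ADD r4, r4, #4: r4=5+4=9
after ADD r5, r5, #1: r5=1+1=2
CMP r5, #6  (cmp 2,6)
BNE L2: taken
after ADD r4, r4, #4: r4=9+4=13
after ADD r5, r5, #1: r5=2+1=3
CMP r5, #6  (cmp 3,6)
BNE L2: taken
after ADD r4, r4, #4: r4=13+4=17
after ADD r5, r5, #1: r5=3+1=4
CMP r5, #6  (cmp 4,6)
BNE L2: taken
after ADD r4, r4, #4: r4=17+4=21
after ADD r5, r5, #1: r5=4+1=5
CMP r5, #6  (cmp 5,6)
BNE L2: taken
after ADD r4, r4, #4: r4=21+4=25
after ADD r5, r5, #1: r5=5+1=6
CMP r5, #6  (cmp 6,6)
BNE L2: not taken
halt.
Total executed instructions: 27.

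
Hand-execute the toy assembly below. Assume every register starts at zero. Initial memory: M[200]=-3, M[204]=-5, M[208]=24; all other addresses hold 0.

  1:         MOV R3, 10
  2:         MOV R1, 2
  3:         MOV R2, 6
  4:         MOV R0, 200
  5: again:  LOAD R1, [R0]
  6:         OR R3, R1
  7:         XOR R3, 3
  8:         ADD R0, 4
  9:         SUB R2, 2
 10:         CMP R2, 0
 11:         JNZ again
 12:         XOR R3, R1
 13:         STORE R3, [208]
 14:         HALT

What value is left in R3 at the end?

-25

MOV R3, 10 → R3=10
MOV R1, 2 → R1=2
MOV R2, 6 → R2=6
MOV R0, 200 → R0=200
LOAD R1, [R0] → R1=M[200]=-3
OR R3, R1 → R3=10|(-3)=-1
XOR R3, 3 → R3=(-1)^3=-4
ADD R0, 4 → R0=200+4=204
SUB R2, 2 → R2=6-2=4
CMP R2, 0  (cmp 4,0)
JNZ again: taken
LOAD R1, [R0] → R1=M[204]=-5
OR R3, R1 → R3=(-4)|(-5)=-1
XOR R3, 3 → R3=(-1)^3=-4
ADD R0, 4 → R0=204+4=208
SUB R2, 2 → R2=4-2=2
CMP R2, 0  (cmp 2,0)
JNZ again: taken
LOAD R1, [R0] → R1=M[208]=24
OR R3, R1 → R3=(-4)|24=-4
XOR R3, 3 → R3=(-4)^3=-1
ADD R0, 4 → R0=208+4=212
SUB R2, 2 → R2=2-2=0
CMP R2, 0  (cmp 0,0)
JNZ again: not taken
XOR R3, R1 → R3=(-1)^24=-25
STORE R3, [208] → M[208]=-25
halt.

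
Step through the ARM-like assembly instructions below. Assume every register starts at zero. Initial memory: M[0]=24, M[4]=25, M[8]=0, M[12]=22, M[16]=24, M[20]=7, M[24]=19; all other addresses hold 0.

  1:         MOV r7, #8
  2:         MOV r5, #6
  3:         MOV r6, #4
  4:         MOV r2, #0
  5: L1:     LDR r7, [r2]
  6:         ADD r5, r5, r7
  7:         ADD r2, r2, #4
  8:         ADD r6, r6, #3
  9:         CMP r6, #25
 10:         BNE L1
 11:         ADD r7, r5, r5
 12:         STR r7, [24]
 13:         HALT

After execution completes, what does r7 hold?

254

MOV r7, #8 → r7=8
MOV r5, #6 → r5=6
MOV r6, #4 → r6=4
MOV r2, #0 → r2=0
LDR r7, [r2] → r7=M[0]=24
ADD r5, r5, r7 → r5=6+24=30
ADD r2, r2, #4 → r2=0+4=4
ADD r6, r6, #3 → r6=4+3=7
CMP r6, #25  (cmp 7,25)
BNE L1: taken
LDR r7, [r2] → r7=M[4]=25
ADD r5, r5, r7 → r5=30+25=55
ADD r2, r2, #4 → r2=4+4=8
ADD r6, r6, #3 → r6=7+3=10
CMP r6, #25  (cmp 10,25)
BNE L1: taken
LDR r7, [r2] → r7=M[8]=0
ADD r5, r5, r7 → r5=55+0=55
ADD r2, r2, #4 → r2=8+4=12
ADD r6, r6, #3 → r6=10+3=13
CMP r6, #25  (cmp 13,25)
BNE L1: taken
LDR r7, [r2] → r7=M[12]=22
ADD r5, r5, r7 → r5=55+22=77
ADD r2, r2, #4 → r2=12+4=16
ADD r6, r6, #3 → r6=13+3=16
CMP r6, #25  (cmp 16,25)
BNE L1: taken
LDR r7, [r2] → r7=M[16]=24
ADD r5, r5, r7 → r5=77+24=101
ADD r2, r2, #4 → r2=16+4=20
ADD r6, r6, #3 → r6=16+3=19
CMP r6, #25  (cmp 19,25)
BNE L1: taken
LDR r7, [r2] → r7=M[20]=7
ADD r5, r5, r7 → r5=101+7=108
ADD r2, r2, #4 → r2=20+4=24
ADD r6, r6, #3 → r6=19+3=22
CMP r6, #25  (cmp 22,25)
BNE L1: taken
LDR r7, [r2] → r7=M[24]=19
ADD r5, r5, r7 → r5=108+19=127
ADD r2, r2, #4 → r2=24+4=28
ADD r6, r6, #3 → r6=22+3=25
CMP r6, #25  (cmp 25,25)
BNE L1: not taken
ADD r7, r5, r5 → r7=127+127=254
STR r7, [24] → M[24]=254
halt.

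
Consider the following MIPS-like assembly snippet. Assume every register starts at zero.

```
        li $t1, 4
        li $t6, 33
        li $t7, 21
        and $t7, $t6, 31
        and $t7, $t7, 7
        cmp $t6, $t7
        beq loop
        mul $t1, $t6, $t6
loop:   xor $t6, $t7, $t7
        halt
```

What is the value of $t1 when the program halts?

li $t1, 4 → $t1=4
li $t6, 33 → $t6=33
li $t7, 21 → $t7=21
and $t7, $t6, 31 → $t7=33&31=1
and $t7, $t7, 7 → $t7=1&7=1
cmp $t6, $t7  (cmp 33,1)
beq loop: not taken
mul $t1, $t6, $t6 → $t1=33*33=1089
xor $t6, $t7, $t7 → $t6=1^1=0
halt.

1089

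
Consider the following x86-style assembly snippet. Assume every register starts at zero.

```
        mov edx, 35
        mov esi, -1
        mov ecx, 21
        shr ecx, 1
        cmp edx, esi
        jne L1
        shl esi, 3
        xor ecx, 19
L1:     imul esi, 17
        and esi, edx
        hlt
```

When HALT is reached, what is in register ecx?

10

mov edx, 35 → edx=35
mov esi, -1 → esi=-1
mov ecx, 21 → ecx=21
shr ecx, 1 → ecx=21>>1=10
cmp edx, esi  (cmp 35,-1)
jne L1: taken
imul esi, 17 → esi=(-1)*17=-17
and esi, edx → esi=(-17)&35=35
halt.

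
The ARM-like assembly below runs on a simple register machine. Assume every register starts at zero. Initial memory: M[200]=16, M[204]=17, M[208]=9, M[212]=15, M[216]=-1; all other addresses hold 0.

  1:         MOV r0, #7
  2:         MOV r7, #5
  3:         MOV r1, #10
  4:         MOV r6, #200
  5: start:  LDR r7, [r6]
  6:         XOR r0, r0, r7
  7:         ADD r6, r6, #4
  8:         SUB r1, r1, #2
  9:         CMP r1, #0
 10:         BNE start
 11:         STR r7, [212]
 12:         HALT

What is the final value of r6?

220

after MOV r0, #7: r0=7
after MOV r7, #5: r7=5
after MOV r1, #10: r1=10
after MOV r6, #200: r6=200
after LDR r7, [r6]: r7=M[200]=16
after XOR r0, r0, r7: r0=7^16=23
after ADD r6, r6, #4: r6=200+4=204
after SUB r1, r1, #2: r1=10-2=8
CMP r1, #0  (cmp 8,0)
BNE start: taken
after LDR r7, [r6]: r7=M[204]=17
after XOR r0, r0, r7: r0=23^17=6
after ADD r6, r6, #4: r6=204+4=208
after SUB r1, r1, #2: r1=8-2=6
CMP r1, #0  (cmp 6,0)
BNE start: taken
after LDR r7, [r6]: r7=M[208]=9
after XOR r0, r0, r7: r0=6^9=15
after ADD r6, r6, #4: r6=208+4=212
after SUB r1, r1, #2: r1=6-2=4
CMP r1, #0  (cmp 4,0)
BNE start: taken
after LDR r7, [r6]: r7=M[212]=15
after XOR r0, r0, r7: r0=15^15=0
after ADD r6, r6, #4: r6=212+4=216
after SUB r1, r1, #2: r1=4-2=2
CMP r1, #0  (cmp 2,0)
BNE start: taken
after LDR r7, [r6]: r7=M[216]=-1
after XOR r0, r0, r7: r0=0^(-1)=-1
after ADD r6, r6, #4: r6=216+4=220
after SUB r1, r1, #2: r1=2-2=0
CMP r1, #0  (cmp 0,0)
BNE start: not taken
STR r7, [212] → M[212]=-1
halt.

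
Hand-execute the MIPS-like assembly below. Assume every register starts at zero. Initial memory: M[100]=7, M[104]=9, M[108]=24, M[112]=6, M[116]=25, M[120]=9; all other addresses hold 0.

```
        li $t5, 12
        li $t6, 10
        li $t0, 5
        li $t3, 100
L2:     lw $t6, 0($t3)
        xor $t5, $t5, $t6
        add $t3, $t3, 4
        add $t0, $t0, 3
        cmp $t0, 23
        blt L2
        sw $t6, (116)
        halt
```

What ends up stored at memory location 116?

li $t5, 12 → $t5=12
li $t6, 10 → $t6=10
li $t0, 5 → $t0=5
li $t3, 100 → $t3=100
lw $t6, 0($t3) → $t6=M[100]=7
xor $t5, $t5, $t6 → $t5=12^7=11
add $t3, $t3, 4 → $t3=100+4=104
add $t0, $t0, 3 → $t0=5+3=8
cmp $t0, 23  (cmp 8,23)
blt L2: taken
lw $t6, 0($t3) → $t6=M[104]=9
xor $t5, $t5, $t6 → $t5=11^9=2
add $t3, $t3, 4 → $t3=104+4=108
add $t0, $t0, 3 → $t0=8+3=11
cmp $t0, 23  (cmp 11,23)
blt L2: taken
lw $t6, 0($t3) → $t6=M[108]=24
xor $t5, $t5, $t6 → $t5=2^24=26
add $t3, $t3, 4 → $t3=108+4=112
add $t0, $t0, 3 → $t0=11+3=14
cmp $t0, 23  (cmp 14,23)
blt L2: taken
lw $t6, 0($t3) → $t6=M[112]=6
xor $t5, $t5, $t6 → $t5=26^6=28
add $t3, $t3, 4 → $t3=112+4=116
add $t0, $t0, 3 → $t0=14+3=17
cmp $t0, 23  (cmp 17,23)
blt L2: taken
lw $t6, 0($t3) → $t6=M[116]=25
xor $t5, $t5, $t6 → $t5=28^25=5
add $t3, $t3, 4 → $t3=116+4=120
add $t0, $t0, 3 → $t0=17+3=20
cmp $t0, 23  (cmp 20,23)
blt L2: taken
lw $t6, 0($t3) → $t6=M[120]=9
xor $t5, $t5, $t6 → $t5=5^9=12
add $t3, $t3, 4 → $t3=120+4=124
add $t0, $t0, 3 → $t0=20+3=23
cmp $t0, 23  (cmp 23,23)
blt L2: not taken
sw $t6, (116) → M[116]=9
halt.

9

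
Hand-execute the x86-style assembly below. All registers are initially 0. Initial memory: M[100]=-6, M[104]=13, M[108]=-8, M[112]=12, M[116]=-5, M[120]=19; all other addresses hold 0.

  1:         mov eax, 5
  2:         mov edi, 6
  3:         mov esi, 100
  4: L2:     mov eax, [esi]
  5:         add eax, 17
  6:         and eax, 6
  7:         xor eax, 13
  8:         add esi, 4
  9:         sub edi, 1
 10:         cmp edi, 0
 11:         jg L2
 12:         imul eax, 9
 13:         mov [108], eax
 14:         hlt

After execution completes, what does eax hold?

eax=5
edi=6
esi=100
eax=M[100]=-6
eax=(-6)+17=11
eax=11&6=2
eax=2^13=15
esi=100+4=104
edi=6-1=5
cmp edi, 0  (cmp 5,0)
jg L2: taken
eax=M[104]=13
eax=13+17=30
eax=30&6=6
eax=6^13=11
esi=104+4=108
edi=5-1=4
cmp edi, 0  (cmp 4,0)
jg L2: taken
eax=M[108]=-8
eax=(-8)+17=9
eax=9&6=0
eax=0^13=13
esi=108+4=112
edi=4-1=3
cmp edi, 0  (cmp 3,0)
jg L2: taken
eax=M[112]=12
eax=12+17=29
eax=29&6=4
eax=4^13=9
esi=112+4=116
edi=3-1=2
cmp edi, 0  (cmp 2,0)
jg L2: taken
eax=M[116]=-5
eax=(-5)+17=12
eax=12&6=4
eax=4^13=9
esi=116+4=120
edi=2-1=1
cmp edi, 0  (cmp 1,0)
jg L2: taken
eax=M[120]=19
eax=19+17=36
eax=36&6=4
eax=4^13=9
esi=120+4=124
edi=1-1=0
cmp edi, 0  (cmp 0,0)
jg L2: not taken
eax=9*9=81
mov [108], eax → M[108]=81
halt.

81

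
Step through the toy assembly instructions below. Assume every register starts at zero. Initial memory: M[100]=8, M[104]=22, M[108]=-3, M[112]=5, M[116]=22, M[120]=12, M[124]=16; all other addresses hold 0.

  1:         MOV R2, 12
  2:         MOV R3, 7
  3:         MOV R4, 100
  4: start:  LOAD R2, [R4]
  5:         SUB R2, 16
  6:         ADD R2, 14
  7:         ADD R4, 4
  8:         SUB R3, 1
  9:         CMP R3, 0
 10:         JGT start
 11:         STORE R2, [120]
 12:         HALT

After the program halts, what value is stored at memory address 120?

MOV R2, 12 → R2=12
MOV R3, 7 → R3=7
MOV R4, 100 → R4=100
LOAD R2, [R4] → R2=M[100]=8
SUB R2, 16 → R2=8-16=-8
ADD R2, 14 → R2=(-8)+14=6
ADD R4, 4 → R4=100+4=104
SUB R3, 1 → R3=7-1=6
CMP R3, 0  (cmp 6,0)
JGT start: taken
LOAD R2, [R4] → R2=M[104]=22
SUB R2, 16 → R2=22-16=6
ADD R2, 14 → R2=6+14=20
ADD R4, 4 → R4=104+4=108
SUB R3, 1 → R3=6-1=5
CMP R3, 0  (cmp 5,0)
JGT start: taken
LOAD R2, [R4] → R2=M[108]=-3
SUB R2, 16 → R2=(-3)-16=-19
ADD R2, 14 → R2=(-19)+14=-5
ADD R4, 4 → R4=108+4=112
SUB R3, 1 → R3=5-1=4
CMP R3, 0  (cmp 4,0)
JGT start: taken
LOAD R2, [R4] → R2=M[112]=5
SUB R2, 16 → R2=5-16=-11
ADD R2, 14 → R2=(-11)+14=3
ADD R4, 4 → R4=112+4=116
SUB R3, 1 → R3=4-1=3
CMP R3, 0  (cmp 3,0)
JGT start: taken
LOAD R2, [R4] → R2=M[116]=22
SUB R2, 16 → R2=22-16=6
ADD R2, 14 → R2=6+14=20
ADD R4, 4 → R4=116+4=120
SUB R3, 1 → R3=3-1=2
CMP R3, 0  (cmp 2,0)
JGT start: taken
LOAD R2, [R4] → R2=M[120]=12
SUB R2, 16 → R2=12-16=-4
ADD R2, 14 → R2=(-4)+14=10
ADD R4, 4 → R4=120+4=124
SUB R3, 1 → R3=2-1=1
CMP R3, 0  (cmp 1,0)
JGT start: taken
LOAD R2, [R4] → R2=M[124]=16
SUB R2, 16 → R2=16-16=0
ADD R2, 14 → R2=0+14=14
ADD R4, 4 → R4=124+4=128
SUB R3, 1 → R3=1-1=0
CMP R3, 0  (cmp 0,0)
JGT start: not taken
STORE R2, [120] → M[120]=14
halt.

14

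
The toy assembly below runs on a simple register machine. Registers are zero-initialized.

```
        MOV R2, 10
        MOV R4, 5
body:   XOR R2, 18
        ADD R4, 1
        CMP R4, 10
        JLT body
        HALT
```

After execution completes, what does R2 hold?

MOV R2, 10 → R2=10
MOV R4, 5 → R4=5
XOR R2, 18 → R2=10^18=24
ADD R4, 1 → R4=5+1=6
CMP R4, 10  (cmp 6,10)
JLT body: taken
XOR R2, 18 → R2=24^18=10
ADD R4, 1 → R4=6+1=7
CMP R4, 10  (cmp 7,10)
JLT body: taken
XOR R2, 18 → R2=10^18=24
ADD R4, 1 → R4=7+1=8
CMP R4, 10  (cmp 8,10)
JLT body: taken
XOR R2, 18 → R2=24^18=10
ADD R4, 1 → R4=8+1=9
CMP R4, 10  (cmp 9,10)
JLT body: taken
XOR R2, 18 → R2=10^18=24
ADD R4, 1 → R4=9+1=10
CMP R4, 10  (cmp 10,10)
JLT body: not taken
halt.

24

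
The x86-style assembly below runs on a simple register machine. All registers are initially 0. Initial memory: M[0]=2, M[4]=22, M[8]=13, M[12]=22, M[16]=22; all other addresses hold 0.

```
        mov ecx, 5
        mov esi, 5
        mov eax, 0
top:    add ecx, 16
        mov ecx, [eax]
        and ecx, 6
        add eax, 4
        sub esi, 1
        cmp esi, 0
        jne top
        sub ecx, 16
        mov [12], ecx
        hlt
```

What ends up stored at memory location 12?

mov ecx, 5 → ecx=5
mov esi, 5 → esi=5
mov eax, 0 → eax=0
add ecx, 16 → ecx=5+16=21
mov ecx, [eax] → ecx=M[0]=2
and ecx, 6 → ecx=2&6=2
add eax, 4 → eax=0+4=4
sub esi, 1 → esi=5-1=4
cmp esi, 0  (cmp 4,0)
jne top: taken
add ecx, 16 → ecx=2+16=18
mov ecx, [eax] → ecx=M[4]=22
and ecx, 6 → ecx=22&6=6
add eax, 4 → eax=4+4=8
sub esi, 1 → esi=4-1=3
cmp esi, 0  (cmp 3,0)
jne top: taken
add ecx, 16 → ecx=6+16=22
mov ecx, [eax] → ecx=M[8]=13
and ecx, 6 → ecx=13&6=4
add eax, 4 → eax=8+4=12
sub esi, 1 → esi=3-1=2
cmp esi, 0  (cmp 2,0)
jne top: taken
add ecx, 16 → ecx=4+16=20
mov ecx, [eax] → ecx=M[12]=22
and ecx, 6 → ecx=22&6=6
add eax, 4 → eax=12+4=16
sub esi, 1 → esi=2-1=1
cmp esi, 0  (cmp 1,0)
jne top: taken
add ecx, 16 → ecx=6+16=22
mov ecx, [eax] → ecx=M[16]=22
and ecx, 6 → ecx=22&6=6
add eax, 4 → eax=16+4=20
sub esi, 1 → esi=1-1=0
cmp esi, 0  (cmp 0,0)
jne top: not taken
sub ecx, 16 → ecx=6-16=-10
mov [12], ecx → M[12]=-10
halt.

-10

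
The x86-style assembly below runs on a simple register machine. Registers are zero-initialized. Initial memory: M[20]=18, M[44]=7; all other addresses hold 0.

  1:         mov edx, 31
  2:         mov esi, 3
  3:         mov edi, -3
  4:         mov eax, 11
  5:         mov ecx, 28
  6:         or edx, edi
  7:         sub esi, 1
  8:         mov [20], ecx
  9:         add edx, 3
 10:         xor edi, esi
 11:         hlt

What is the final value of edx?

2

after mov edx, 31: edx=31
after mov esi, 3: esi=3
after mov edi, -3: edi=-3
after mov eax, 11: eax=11
after mov ecx, 28: ecx=28
after or edx, edi: edx=31|(-3)=-1
after sub esi, 1: esi=3-1=2
mov [20], ecx → M[20]=28
after add edx, 3: edx=(-1)+3=2
after xor edi, esi: edi=(-3)^2=-1
halt.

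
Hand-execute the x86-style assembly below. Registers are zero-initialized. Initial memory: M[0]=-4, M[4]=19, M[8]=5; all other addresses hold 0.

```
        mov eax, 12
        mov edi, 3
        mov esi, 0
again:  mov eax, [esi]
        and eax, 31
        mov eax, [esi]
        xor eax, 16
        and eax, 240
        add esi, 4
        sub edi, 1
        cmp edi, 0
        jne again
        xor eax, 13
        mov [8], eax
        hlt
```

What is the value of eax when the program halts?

29

eax=12
edi=3
esi=0
eax=M[0]=-4
eax=(-4)&31=28
eax=M[0]=-4
eax=(-4)^16=-20
eax=(-20)&240=224
esi=0+4=4
edi=3-1=2
cmp edi, 0  (cmp 2,0)
jne again: taken
eax=M[4]=19
eax=19&31=19
eax=M[4]=19
eax=19^16=3
eax=3&240=0
esi=4+4=8
edi=2-1=1
cmp edi, 0  (cmp 1,0)
jne again: taken
eax=M[8]=5
eax=5&31=5
eax=M[8]=5
eax=5^16=21
eax=21&240=16
esi=8+4=12
edi=1-1=0
cmp edi, 0  (cmp 0,0)
jne again: not taken
eax=16^13=29
mov [8], eax → M[8]=29
halt.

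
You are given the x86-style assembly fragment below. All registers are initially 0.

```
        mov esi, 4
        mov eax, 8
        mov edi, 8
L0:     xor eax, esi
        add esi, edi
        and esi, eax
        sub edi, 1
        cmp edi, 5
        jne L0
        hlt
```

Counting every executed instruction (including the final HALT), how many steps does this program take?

esi=4
eax=8
edi=8
eax=8^4=12
esi=4+8=12
esi=12&12=12
edi=8-1=7
cmp edi, 5  (cmp 7,5)
jne L0: taken
eax=12^12=0
esi=12+7=19
esi=19&0=0
edi=7-1=6
cmp edi, 5  (cmp 6,5)
jne L0: taken
eax=0^0=0
esi=0+6=6
esi=6&0=0
edi=6-1=5
cmp edi, 5  (cmp 5,5)
jne L0: not taken
halt.
Total executed instructions: 22.

22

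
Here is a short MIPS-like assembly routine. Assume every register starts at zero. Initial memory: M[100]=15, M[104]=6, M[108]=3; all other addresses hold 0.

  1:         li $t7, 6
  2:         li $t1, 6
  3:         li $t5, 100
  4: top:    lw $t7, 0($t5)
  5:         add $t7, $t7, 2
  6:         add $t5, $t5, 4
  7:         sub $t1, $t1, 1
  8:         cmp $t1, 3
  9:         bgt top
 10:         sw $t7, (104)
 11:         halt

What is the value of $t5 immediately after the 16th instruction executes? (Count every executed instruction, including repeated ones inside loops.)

after li $t7, 6: $t7=6
after li $t1, 6: $t1=6
after li $t5, 100: $t5=100
after lw $t7, 0($t5): $t7=M[100]=15
after add $t7, $t7, 2: $t7=15+2=17
after add $t5, $t5, 4: $t5=100+4=104
after sub $t1, $t1, 1: $t1=6-1=5
cmp $t1, 3  (cmp 5,3)
bgt top: taken
after lw $t7, 0($t5): $t7=M[104]=6
after add $t7, $t7, 2: $t7=6+2=8
after add $t5, $t5, 4: $t5=104+4=108
after sub $t1, $t1, 1: $t1=5-1=4
cmp $t1, 3  (cmp 4,3)
bgt top: taken
after lw $t7, 0($t5): $t7=M[108]=3
After step 16: $t5 = 108.

108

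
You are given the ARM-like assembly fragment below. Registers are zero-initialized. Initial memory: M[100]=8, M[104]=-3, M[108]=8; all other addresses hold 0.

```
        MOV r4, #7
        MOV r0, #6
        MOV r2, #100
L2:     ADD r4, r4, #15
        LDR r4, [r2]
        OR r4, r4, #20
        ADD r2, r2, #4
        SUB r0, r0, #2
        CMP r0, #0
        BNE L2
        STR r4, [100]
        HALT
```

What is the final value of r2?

r4=7
r0=6
r2=100
r4=7+15=22
r4=M[100]=8
r4=8|20=28
r2=100+4=104
r0=6-2=4
CMP r0, #0  (cmp 4,0)
BNE L2: taken
r4=28+15=43
r4=M[104]=-3
r4=(-3)|20=-3
r2=104+4=108
r0=4-2=2
CMP r0, #0  (cmp 2,0)
BNE L2: taken
r4=(-3)+15=12
r4=M[108]=8
r4=8|20=28
r2=108+4=112
r0=2-2=0
CMP r0, #0  (cmp 0,0)
BNE L2: not taken
STR r4, [100] → M[100]=28
halt.

112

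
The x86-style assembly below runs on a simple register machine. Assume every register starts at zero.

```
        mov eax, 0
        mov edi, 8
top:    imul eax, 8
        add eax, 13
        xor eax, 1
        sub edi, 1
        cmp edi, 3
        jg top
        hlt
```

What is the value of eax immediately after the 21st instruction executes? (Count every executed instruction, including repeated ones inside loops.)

mov eax, 0 → eax=0
mov edi, 8 → edi=8
imul eax, 8 → eax=0*8=0
add eax, 13 → eax=0+13=13
xor eax, 1 → eax=13^1=12
sub edi, 1 → edi=8-1=7
cmp edi, 3  (cmp 7,3)
jg top: taken
imul eax, 8 → eax=12*8=96
add eax, 13 → eax=96+13=109
xor eax, 1 → eax=109^1=108
sub edi, 1 → edi=7-1=6
cmp edi, 3  (cmp 6,3)
jg top: taken
imul eax, 8 → eax=108*8=864
add eax, 13 → eax=864+13=877
xor eax, 1 → eax=877^1=876
sub edi, 1 → edi=6-1=5
cmp edi, 3  (cmp 5,3)
jg top: taken
imul eax, 8 → eax=876*8=7008
After step 21: eax = 7008.

7008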